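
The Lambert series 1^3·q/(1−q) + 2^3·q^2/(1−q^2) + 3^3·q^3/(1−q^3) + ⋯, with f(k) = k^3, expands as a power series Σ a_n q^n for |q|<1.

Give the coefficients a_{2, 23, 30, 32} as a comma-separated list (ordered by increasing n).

d|2:{1,2}  Σf=1+8=9
[q^23] f(23)=12167,f(1)=1 ⇒ 12168
n=30: 1·30 2·15 3·10 5·6 6·5 10·3 15·2 30·1  f→[1+8+27+125+216+1000+3375+27000]=31752
q^32  k|32↦f(k): 32:32768 16:4096 8:512 4:64 2:8 1:1  a_32=37449

9, 12168, 31752, 37449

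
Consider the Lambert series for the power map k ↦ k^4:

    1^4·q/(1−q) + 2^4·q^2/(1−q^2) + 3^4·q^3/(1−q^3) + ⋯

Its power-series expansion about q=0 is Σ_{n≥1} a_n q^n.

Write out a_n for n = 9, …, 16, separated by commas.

6643, 10642, 14642, 22386, 28562, 40834, 51332, 69905

[q^9] f(9)=6561,f(3)=81,f(1)=1 ⇒ 6643
[q^10] f(1)=1,f(2)=16,f(5)=625,f(10)=10000 ⇒ 10642
n=11: 1·11 11·1  f→[1+14641]=14642
d|12:{12,6,4,3,2,1}  Σf=20736+1296+256+81+16+1=22386
n=13: 1·13 13·1  f→[1+28561]=28562
q^14  k|14↦f(k): 1:1 2:16 7:2401 14:38416  a_14=40834
d|15:{15,5,3,1}  Σf=50625+625+81+1=51332
[q^16] f(1)=1,f(2)=16,f(4)=256,f(8)=4096,f(16)=65536 ⇒ 69905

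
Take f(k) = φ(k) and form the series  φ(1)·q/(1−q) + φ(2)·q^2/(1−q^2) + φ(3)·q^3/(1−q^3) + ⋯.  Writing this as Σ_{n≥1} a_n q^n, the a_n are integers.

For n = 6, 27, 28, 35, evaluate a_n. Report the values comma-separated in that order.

d|6:{6,3,2,1}  Σφ=2+2+1+1=6
n=27: 27·1 9·3 3·9 1·27  φ→[18+6+2+1]=27
n=28: 1·28 2·14 4·7 7·4 14·2 28·1  φ→[1+1+2+6+6+12]=28
[q^35] φ(35)=24,φ(7)=6,φ(5)=4,φ(1)=1 ⇒ 35

6, 27, 28, 35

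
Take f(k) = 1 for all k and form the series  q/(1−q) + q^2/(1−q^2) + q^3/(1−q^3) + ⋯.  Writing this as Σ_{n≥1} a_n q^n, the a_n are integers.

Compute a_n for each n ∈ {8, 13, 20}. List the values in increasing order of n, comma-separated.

4, 2, 6

n=8: 8·1 4·2 2·4 1·8  f→[1+1+1+1]=4
n=13: 1·13 13·1  f→[1+1]=2
n=20: 1·20 2·10 4·5 5·4 10·2 20·1  f→[1+1+1+1+1+1]=6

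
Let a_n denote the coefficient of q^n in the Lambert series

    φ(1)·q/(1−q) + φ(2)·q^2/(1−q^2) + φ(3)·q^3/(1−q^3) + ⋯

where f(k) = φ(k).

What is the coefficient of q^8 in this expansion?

n=8: 1·8 2·4 4·2 8·1  φ→[1+1+2+4]=8

a_8 = 8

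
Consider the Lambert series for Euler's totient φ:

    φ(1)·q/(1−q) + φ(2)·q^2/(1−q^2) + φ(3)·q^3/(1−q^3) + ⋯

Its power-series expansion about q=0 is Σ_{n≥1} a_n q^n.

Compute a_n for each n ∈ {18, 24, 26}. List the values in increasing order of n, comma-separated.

n=18: 18·1 9·2 6·3 3·6 2·9 1·18  φ→[6+6+2+2+1+1]=18
q^24  k|24↦φ(k): 24:8 12:4 8:4 6:2 4:2 3:2 2:1 1:1  a_24=24
q^26  k|26↦φ(k): 26:12 13:12 2:1 1:1  a_26=26

18, 24, 26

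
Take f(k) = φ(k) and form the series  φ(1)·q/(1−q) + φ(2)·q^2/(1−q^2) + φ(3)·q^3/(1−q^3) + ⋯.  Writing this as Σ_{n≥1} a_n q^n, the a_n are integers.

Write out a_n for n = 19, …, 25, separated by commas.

n=19: 1·19 19·1  φ→[1+18]=19
d|20:{1,2,4,5,10,20}  Σφ=1+1+2+4+4+8=20
d|21:{1,3,7,21}  Σφ=1+2+6+12=21
q^22  k|22↦φ(k): 1:1 2:1 11:10 22:10  a_22=22
[q^23] φ(1)=1,φ(23)=22 ⇒ 23
d|24:{24,12,8,6,4,3,2,1}  Σφ=8+4+4+2+2+2+1+1=24
[q^25] φ(1)=1,φ(5)=4,φ(25)=20 ⇒ 25

19, 20, 21, 22, 23, 24, 25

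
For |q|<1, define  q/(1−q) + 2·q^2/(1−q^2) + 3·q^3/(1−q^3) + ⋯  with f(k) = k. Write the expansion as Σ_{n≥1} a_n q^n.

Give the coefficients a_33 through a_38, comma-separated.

48, 54, 48, 91, 38, 60

d|33:{1,3,11,33}  Σf=1+3+11+33=48
q^34  k|34↦f(k): 1:1 2:2 17:17 34:34  a_34=54
q^35  k|35↦f(k): 35:35 7:7 5:5 1:1  a_35=48
q^36  k|36↦f(k): 36:36 18:18 12:12 9:9 6:6 4:4 3:3 2:2 1:1  a_36=91
[q^37] f(37)=37,f(1)=1 ⇒ 38
[q^38] f(38)=38,f(19)=19,f(2)=2,f(1)=1 ⇒ 60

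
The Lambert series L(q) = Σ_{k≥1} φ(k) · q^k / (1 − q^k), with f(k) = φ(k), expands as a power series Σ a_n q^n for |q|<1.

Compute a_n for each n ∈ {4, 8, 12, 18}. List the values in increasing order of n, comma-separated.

d|4:{4,2,1}  Σφ=2+1+1=4
q^8  k|8↦φ(k): 8:4 4:2 2:1 1:1  a_8=8
n=12: 12·1 6·2 4·3 3·4 2·6 1·12  φ→[4+2+2+2+1+1]=12
[q^18] φ(1)=1,φ(2)=1,φ(3)=2,φ(6)=2,φ(9)=6,φ(18)=6 ⇒ 18

4, 8, 12, 18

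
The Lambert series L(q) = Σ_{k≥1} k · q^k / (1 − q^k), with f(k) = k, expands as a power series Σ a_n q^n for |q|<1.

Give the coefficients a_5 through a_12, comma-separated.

6, 12, 8, 15, 13, 18, 12, 28

n=5: 1·5 5·1  f→[1+5]=6
q^6  k|6↦f(k): 6:6 3:3 2:2 1:1  a_6=12
q^7  k|7↦f(k): 7:7 1:1  a_7=8
d|8:{8,4,2,1}  Σf=8+4+2+1=15
q^9  k|9↦f(k): 9:9 3:3 1:1  a_9=13
d|10:{10,5,2,1}  Σf=10+5+2+1=18
q^11  k|11↦f(k): 1:1 11:11  a_11=12
q^12  k|12↦f(k): 1:1 2:2 3:3 4:4 6:6 12:12  a_12=28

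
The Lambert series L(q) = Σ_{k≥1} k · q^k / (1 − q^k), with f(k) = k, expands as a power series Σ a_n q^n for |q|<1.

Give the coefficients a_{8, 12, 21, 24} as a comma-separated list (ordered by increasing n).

15, 28, 32, 60

q^8  k|8↦f(k): 8:8 4:4 2:2 1:1  a_8=15
d|12:{1,2,3,4,6,12}  Σf=1+2+3+4+6+12=28
q^21  k|21↦f(k): 1:1 3:3 7:7 21:21  a_21=32
q^24  k|24↦f(k): 24:24 12:12 8:8 6:6 4:4 3:3 2:2 1:1  a_24=60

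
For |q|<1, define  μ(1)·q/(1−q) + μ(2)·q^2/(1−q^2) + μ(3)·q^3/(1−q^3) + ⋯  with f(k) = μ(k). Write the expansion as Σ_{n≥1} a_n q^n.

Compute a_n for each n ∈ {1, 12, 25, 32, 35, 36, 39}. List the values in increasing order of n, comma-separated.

q^1  k|1↦μ(k): 1:1  a_1=1
[q^12] μ(12)=0,μ(6)=1,μ(4)=0,μ(3)=-1,μ(2)=-1,μ(1)=1 ⇒ 0
[q^25] μ(25)=0,μ(5)=-1,μ(1)=1 ⇒ 0
q^32  k|32↦μ(k): 1:1 2:-1 4:0 8:0 16:0 32:0  a_32=0
d|35:{1,5,7,35}  Σμ=1+(-1)+(-1)+1=0
q^36  k|36↦μ(k): 1:1 2:-1 3:-1 4:0 6:1 9:0 12:0 18:0 36:0  a_36=0
d|39:{1,3,13,39}  Σμ=1+(-1)+(-1)+1=0

1, 0, 0, 0, 0, 0, 0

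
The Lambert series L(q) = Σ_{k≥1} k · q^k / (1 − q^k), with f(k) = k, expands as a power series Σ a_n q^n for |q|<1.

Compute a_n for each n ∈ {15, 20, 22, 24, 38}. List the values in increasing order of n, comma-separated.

24, 42, 36, 60, 60

q^15  k|15↦f(k): 15:15 5:5 3:3 1:1  a_15=24
n=20: 20·1 10·2 5·4 4·5 2·10 1·20  f→[20+10+5+4+2+1]=42
d|22:{1,2,11,22}  Σf=1+2+11+22=36
n=24: 1·24 2·12 3·8 4·6 6·4 8·3 12·2 24·1  f→[1+2+3+4+6+8+12+24]=60
n=38: 38·1 19·2 2·19 1·38  f→[38+19+2+1]=60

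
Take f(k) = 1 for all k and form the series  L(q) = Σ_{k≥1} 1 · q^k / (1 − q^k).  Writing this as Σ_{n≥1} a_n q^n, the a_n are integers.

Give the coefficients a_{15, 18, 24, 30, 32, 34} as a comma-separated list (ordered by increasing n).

q^15  k|15↦f(k): 1:1 3:1 5:1 15:1  a_15=4
[q^18] f(1)=1,f(2)=1,f(3)=1,f(6)=1,f(9)=1,f(18)=1 ⇒ 6
[q^24] f(24)=1,f(12)=1,f(8)=1,f(6)=1,f(4)=1,f(3)=1,f(2)=1,f(1)=1 ⇒ 8
n=30: 1·30 2·15 3·10 5·6 6·5 10·3 15·2 30·1  f→[1+1+1+1+1+1+1+1]=8
q^32  k|32↦f(k): 32:1 16:1 8:1 4:1 2:1 1:1  a_32=6
n=34: 1·34 2·17 17·2 34·1  f→[1+1+1+1]=4

4, 6, 8, 8, 6, 4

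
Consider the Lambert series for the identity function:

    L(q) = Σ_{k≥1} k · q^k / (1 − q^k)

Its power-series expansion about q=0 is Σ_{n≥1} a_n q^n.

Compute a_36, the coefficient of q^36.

a_36 = 91

n=36: 1·36 2·18 3·12 4·9 6·6 9·4 12·3 18·2 36·1  f→[1+2+3+4+6+9+12+18+36]=91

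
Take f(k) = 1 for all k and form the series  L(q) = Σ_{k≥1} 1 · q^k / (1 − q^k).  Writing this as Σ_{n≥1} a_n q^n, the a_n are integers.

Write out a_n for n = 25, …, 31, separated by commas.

q^25  k|25↦f(k): 1:1 5:1 25:1  a_25=3
[q^26] f(26)=1,f(13)=1,f(2)=1,f(1)=1 ⇒ 4
q^27  k|27↦f(k): 1:1 3:1 9:1 27:1  a_27=4
d|28:{1,2,4,7,14,28}  Σf=1+1+1+1+1+1=6
[q^29] f(29)=1,f(1)=1 ⇒ 2
n=30: 30·1 15·2 10·3 6·5 5·6 3·10 2·15 1·30  f→[1+1+1+1+1+1+1+1]=8
n=31: 31·1 1·31  f→[1+1]=2

3, 4, 4, 6, 2, 8, 2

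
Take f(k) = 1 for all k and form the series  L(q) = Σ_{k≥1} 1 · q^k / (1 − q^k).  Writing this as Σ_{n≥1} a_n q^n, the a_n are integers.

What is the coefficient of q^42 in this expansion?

a_42 = 8

d|42:{1,2,3,6,7,14,21,42}  Σf=1+1+1+1+1+1+1+1=8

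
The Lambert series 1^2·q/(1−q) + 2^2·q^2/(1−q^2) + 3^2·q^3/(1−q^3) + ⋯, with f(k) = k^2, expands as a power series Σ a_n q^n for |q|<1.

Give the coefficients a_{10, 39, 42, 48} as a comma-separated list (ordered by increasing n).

130, 1700, 2500, 3410

[q^10] f(1)=1,f(2)=4,f(5)=25,f(10)=100 ⇒ 130
n=39: 39·1 13·3 3·13 1·39  f→[1521+169+9+1]=1700
q^42  k|42↦f(k): 1:1 2:4 3:9 6:36 7:49 14:196 21:441 42:1764  a_42=2500
q^48  k|48↦f(k): 48:2304 24:576 16:256 12:144 8:64 6:36 4:16 3:9 2:4 1:1  a_48=3410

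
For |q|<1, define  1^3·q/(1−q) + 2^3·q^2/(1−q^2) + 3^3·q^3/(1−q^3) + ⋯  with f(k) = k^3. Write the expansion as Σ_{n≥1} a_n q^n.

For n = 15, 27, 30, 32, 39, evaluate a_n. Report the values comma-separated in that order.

q^15  k|15↦f(k): 15:3375 5:125 3:27 1:1  a_15=3528
q^27  k|27↦f(k): 27:19683 9:729 3:27 1:1  a_27=20440
[q^30] f(30)=27000,f(15)=3375,f(10)=1000,f(6)=216,f(5)=125,f(3)=27,f(2)=8,f(1)=1 ⇒ 31752
[q^32] f(32)=32768,f(16)=4096,f(8)=512,f(4)=64,f(2)=8,f(1)=1 ⇒ 37449
n=39: 1·39 3·13 13·3 39·1  f→[1+27+2197+59319]=61544

3528, 20440, 31752, 37449, 61544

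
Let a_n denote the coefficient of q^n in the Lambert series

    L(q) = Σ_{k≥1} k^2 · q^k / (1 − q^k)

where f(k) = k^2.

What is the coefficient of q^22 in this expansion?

d|22:{1,2,11,22}  Σf=1+4+121+484=610

a_22 = 610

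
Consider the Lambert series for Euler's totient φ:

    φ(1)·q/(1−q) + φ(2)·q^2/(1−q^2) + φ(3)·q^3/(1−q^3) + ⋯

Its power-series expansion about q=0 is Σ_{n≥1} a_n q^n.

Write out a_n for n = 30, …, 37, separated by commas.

n=30: 30·1 15·2 10·3 6·5 5·6 3·10 2·15 1·30  φ→[8+8+4+2+4+2+1+1]=30
d|31:{31,1}  Σφ=30+1=31
d|32:{32,16,8,4,2,1}  Σφ=16+8+4+2+1+1=32
n=33: 33·1 11·3 3·11 1·33  φ→[20+10+2+1]=33
[q^34] φ(34)=16,φ(17)=16,φ(2)=1,φ(1)=1 ⇒ 34
n=35: 1·35 5·7 7·5 35·1  φ→[1+4+6+24]=35
d|36:{1,2,3,4,6,9,12,18,36}  Σφ=1+1+2+2+2+6+4+6+12=36
[q^37] φ(37)=36,φ(1)=1 ⇒ 37

30, 31, 32, 33, 34, 35, 36, 37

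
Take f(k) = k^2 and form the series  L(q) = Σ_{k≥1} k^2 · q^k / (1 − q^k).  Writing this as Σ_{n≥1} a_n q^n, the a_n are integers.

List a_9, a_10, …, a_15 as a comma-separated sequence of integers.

d|9:{1,3,9}  Σf=1+9+81=91
d|10:{10,5,2,1}  Σf=100+25+4+1=130
d|11:{11,1}  Σf=121+1=122
d|12:{1,2,3,4,6,12}  Σf=1+4+9+16+36+144=210
[q^13] f(13)=169,f(1)=1 ⇒ 170
[q^14] f(14)=196,f(7)=49,f(2)=4,f(1)=1 ⇒ 250
d|15:{15,5,3,1}  Σf=225+25+9+1=260

91, 130, 122, 210, 170, 250, 260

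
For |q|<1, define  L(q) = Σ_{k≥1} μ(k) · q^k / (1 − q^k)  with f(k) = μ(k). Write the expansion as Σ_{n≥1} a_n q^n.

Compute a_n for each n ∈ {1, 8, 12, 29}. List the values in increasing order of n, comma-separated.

n=1: 1·1  μ→[1]=1
d|8:{1,2,4,8}  Σμ=1+(-1)+0+0=0
[q^12] μ(12)=0,μ(6)=1,μ(4)=0,μ(3)=-1,μ(2)=-1,μ(1)=1 ⇒ 0
q^29  k|29↦μ(k): 1:1 29:-1  a_29=0

1, 0, 0, 0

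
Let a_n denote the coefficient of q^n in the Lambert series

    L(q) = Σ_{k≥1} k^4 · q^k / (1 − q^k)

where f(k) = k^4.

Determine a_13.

n=13: 13·1 1·13  f→[28561+1]=28562

a_13 = 28562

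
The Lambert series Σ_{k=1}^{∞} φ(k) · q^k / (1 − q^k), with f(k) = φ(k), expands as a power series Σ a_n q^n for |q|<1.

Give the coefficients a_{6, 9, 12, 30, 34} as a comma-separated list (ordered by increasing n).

q^6  k|6↦φ(k): 1:1 2:1 3:2 6:2  a_6=6
q^9  k|9↦φ(k): 1:1 3:2 9:6  a_9=9
n=12: 1·12 2·6 3·4 4·3 6·2 12·1  φ→[1+1+2+2+2+4]=12
d|30:{1,2,3,5,6,10,15,30}  Σφ=1+1+2+4+2+4+8+8=30
d|34:{1,2,17,34}  Σφ=1+1+16+16=34

6, 9, 12, 30, 34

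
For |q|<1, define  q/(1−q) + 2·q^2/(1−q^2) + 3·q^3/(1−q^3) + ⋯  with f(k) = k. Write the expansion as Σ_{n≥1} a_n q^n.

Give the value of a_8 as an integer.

d|8:{8,4,2,1}  Σf=8+4+2+1=15

a_8 = 15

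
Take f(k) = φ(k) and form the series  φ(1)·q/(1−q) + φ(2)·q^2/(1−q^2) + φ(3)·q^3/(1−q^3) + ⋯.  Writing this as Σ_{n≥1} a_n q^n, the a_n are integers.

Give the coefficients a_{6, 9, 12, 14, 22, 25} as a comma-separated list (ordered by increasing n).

d|6:{1,2,3,6}  Σφ=1+1+2+2=6
[q^9] φ(1)=1,φ(3)=2,φ(9)=6 ⇒ 9
d|12:{1,2,3,4,6,12}  Σφ=1+1+2+2+2+4=12
n=14: 1·14 2·7 7·2 14·1  φ→[1+1+6+6]=14
q^22  k|22↦φ(k): 22:10 11:10 2:1 1:1  a_22=22
[q^25] φ(1)=1,φ(5)=4,φ(25)=20 ⇒ 25

6, 9, 12, 14, 22, 25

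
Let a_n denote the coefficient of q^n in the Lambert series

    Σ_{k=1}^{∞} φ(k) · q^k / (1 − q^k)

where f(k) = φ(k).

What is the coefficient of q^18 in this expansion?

q^18  k|18↦φ(k): 1:1 2:1 3:2 6:2 9:6 18:6  a_18=18

a_18 = 18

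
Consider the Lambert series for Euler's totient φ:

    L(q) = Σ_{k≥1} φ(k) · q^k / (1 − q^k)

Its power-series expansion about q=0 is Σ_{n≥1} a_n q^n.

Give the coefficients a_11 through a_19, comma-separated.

d|11:{11,1}  Σφ=10+1=11
[q^12] φ(12)=4,φ(6)=2,φ(4)=2,φ(3)=2,φ(2)=1,φ(1)=1 ⇒ 12
q^13  k|13↦φ(k): 1:1 13:12  a_13=13
d|14:{1,2,7,14}  Σφ=1+1+6+6=14
[q^15] φ(15)=8,φ(5)=4,φ(3)=2,φ(1)=1 ⇒ 15
n=16: 1·16 2·8 4·4 8·2 16·1  φ→[1+1+2+4+8]=16
d|17:{1,17}  Σφ=1+16=17
q^18  k|18↦φ(k): 18:6 9:6 6:2 3:2 2:1 1:1  a_18=18
[q^19] φ(19)=18,φ(1)=1 ⇒ 19

11, 12, 13, 14, 15, 16, 17, 18, 19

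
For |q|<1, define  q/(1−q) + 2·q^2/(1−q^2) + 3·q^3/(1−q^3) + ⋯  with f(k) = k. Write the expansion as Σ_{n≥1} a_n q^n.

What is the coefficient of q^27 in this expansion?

a_27 = 40

n=27: 27·1 9·3 3·9 1·27  f→[27+9+3+1]=40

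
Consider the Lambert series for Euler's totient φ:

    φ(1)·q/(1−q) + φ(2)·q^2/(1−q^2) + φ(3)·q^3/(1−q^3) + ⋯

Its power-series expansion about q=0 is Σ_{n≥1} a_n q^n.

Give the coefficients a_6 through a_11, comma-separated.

q^6  k|6↦φ(k): 1:1 2:1 3:2 6:2  a_6=6
d|7:{1,7}  Σφ=1+6=7
n=8: 1·8 2·4 4·2 8·1  φ→[1+1+2+4]=8
n=9: 9·1 3·3 1·9  φ→[6+2+1]=9
[q^10] φ(10)=4,φ(5)=4,φ(2)=1,φ(1)=1 ⇒ 10
d|11:{11,1}  Σφ=10+1=11

6, 7, 8, 9, 10, 11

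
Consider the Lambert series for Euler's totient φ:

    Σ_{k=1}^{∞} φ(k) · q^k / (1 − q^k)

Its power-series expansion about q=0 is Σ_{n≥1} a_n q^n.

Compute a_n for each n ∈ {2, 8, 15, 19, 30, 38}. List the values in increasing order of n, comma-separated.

n=2: 2·1 1·2  φ→[1+1]=2
n=8: 8·1 4·2 2·4 1·8  φ→[4+2+1+1]=8
n=15: 15·1 5·3 3·5 1·15  φ→[8+4+2+1]=15
[q^19] φ(19)=18,φ(1)=1 ⇒ 19
d|30:{30,15,10,6,5,3,2,1}  Σφ=8+8+4+2+4+2+1+1=30
d|38:{1,2,19,38}  Σφ=1+1+18+18=38

2, 8, 15, 19, 30, 38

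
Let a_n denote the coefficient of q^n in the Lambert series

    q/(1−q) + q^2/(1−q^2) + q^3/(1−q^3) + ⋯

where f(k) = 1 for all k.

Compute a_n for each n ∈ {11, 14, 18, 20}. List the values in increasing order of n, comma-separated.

2, 4, 6, 6

q^11  k|11↦f(k): 11:1 1:1  a_11=2
q^14  k|14↦f(k): 14:1 7:1 2:1 1:1  a_14=4
[q^18] f(1)=1,f(2)=1,f(3)=1,f(6)=1,f(9)=1,f(18)=1 ⇒ 6
d|20:{20,10,5,4,2,1}  Σf=1+1+1+1+1+1=6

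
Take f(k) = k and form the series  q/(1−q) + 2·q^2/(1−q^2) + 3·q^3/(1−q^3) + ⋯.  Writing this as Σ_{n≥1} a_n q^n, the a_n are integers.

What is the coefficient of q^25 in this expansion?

a_25 = 31

d|25:{1,5,25}  Σf=1+5+25=31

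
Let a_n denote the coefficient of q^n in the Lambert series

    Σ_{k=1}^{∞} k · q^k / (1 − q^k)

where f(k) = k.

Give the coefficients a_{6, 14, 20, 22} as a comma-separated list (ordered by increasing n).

12, 24, 42, 36

d|6:{1,2,3,6}  Σf=1+2+3+6=12
[q^14] f(14)=14,f(7)=7,f(2)=2,f(1)=1 ⇒ 24
[q^20] f(1)=1,f(2)=2,f(4)=4,f(5)=5,f(10)=10,f(20)=20 ⇒ 42
n=22: 1·22 2·11 11·2 22·1  f→[1+2+11+22]=36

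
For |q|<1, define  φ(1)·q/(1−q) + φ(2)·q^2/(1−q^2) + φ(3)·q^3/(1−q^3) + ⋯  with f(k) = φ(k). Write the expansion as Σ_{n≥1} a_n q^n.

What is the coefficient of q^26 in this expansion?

n=26: 26·1 13·2 2·13 1·26  φ→[12+12+1+1]=26

a_26 = 26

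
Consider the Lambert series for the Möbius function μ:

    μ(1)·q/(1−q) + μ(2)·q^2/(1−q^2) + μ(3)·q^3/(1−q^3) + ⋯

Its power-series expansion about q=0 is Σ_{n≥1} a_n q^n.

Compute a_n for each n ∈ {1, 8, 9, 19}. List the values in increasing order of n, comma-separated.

[q^1] μ(1)=1 ⇒ 1
n=8: 1·8 2·4 4·2 8·1  μ→[1+(-1)+0+0]=0
q^9  k|9↦μ(k): 9:0 3:-1 1:1  a_9=0
n=19: 19·1 1·19  μ→[(-1)+1]=0

1, 0, 0, 0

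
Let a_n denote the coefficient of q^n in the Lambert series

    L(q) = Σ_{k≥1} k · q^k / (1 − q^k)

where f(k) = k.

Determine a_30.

[q^30] f(1)=1,f(2)=2,f(3)=3,f(5)=5,f(6)=6,f(10)=10,f(15)=15,f(30)=30 ⇒ 72

a_30 = 72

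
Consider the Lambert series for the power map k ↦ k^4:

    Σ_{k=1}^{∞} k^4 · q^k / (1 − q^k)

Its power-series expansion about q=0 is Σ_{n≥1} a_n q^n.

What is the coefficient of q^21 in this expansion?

n=21: 21·1 7·3 3·7 1·21  f→[194481+2401+81+1]=196964

a_21 = 196964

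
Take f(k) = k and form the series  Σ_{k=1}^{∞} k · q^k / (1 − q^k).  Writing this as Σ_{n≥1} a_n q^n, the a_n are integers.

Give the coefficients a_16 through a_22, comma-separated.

n=16: 1·16 2·8 4·4 8·2 16·1  f→[1+2+4+8+16]=31
q^17  k|17↦f(k): 17:17 1:1  a_17=18
q^18  k|18↦f(k): 1:1 2:2 3:3 6:6 9:9 18:18  a_18=39
d|19:{19,1}  Σf=19+1=20
n=20: 1·20 2·10 4·5 5·4 10·2 20·1  f→[1+2+4+5+10+20]=42
q^21  k|21↦f(k): 21:21 7:7 3:3 1:1  a_21=32
[q^22] f(22)=22,f(11)=11,f(2)=2,f(1)=1 ⇒ 36

31, 18, 39, 20, 42, 32, 36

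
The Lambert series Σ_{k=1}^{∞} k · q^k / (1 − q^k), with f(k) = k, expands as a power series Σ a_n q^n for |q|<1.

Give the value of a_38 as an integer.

a_38 = 60

[q^38] f(38)=38,f(19)=19,f(2)=2,f(1)=1 ⇒ 60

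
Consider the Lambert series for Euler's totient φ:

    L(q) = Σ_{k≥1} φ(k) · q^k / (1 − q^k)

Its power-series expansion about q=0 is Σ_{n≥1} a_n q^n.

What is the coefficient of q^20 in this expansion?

n=20: 1·20 2·10 4·5 5·4 10·2 20·1  φ→[1+1+2+4+4+8]=20

a_20 = 20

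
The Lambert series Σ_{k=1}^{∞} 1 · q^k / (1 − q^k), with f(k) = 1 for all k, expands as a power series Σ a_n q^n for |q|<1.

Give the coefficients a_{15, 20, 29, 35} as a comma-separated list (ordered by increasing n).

[q^15] f(1)=1,f(3)=1,f(5)=1,f(15)=1 ⇒ 4
d|20:{1,2,4,5,10,20}  Σf=1+1+1+1+1+1=6
n=29: 29·1 1·29  f→[1+1]=2
[q^35] f(1)=1,f(5)=1,f(7)=1,f(35)=1 ⇒ 4

4, 6, 2, 4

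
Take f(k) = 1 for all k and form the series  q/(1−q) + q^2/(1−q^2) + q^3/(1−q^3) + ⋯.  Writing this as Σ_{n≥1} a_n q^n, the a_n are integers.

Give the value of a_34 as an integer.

q^34  k|34↦f(k): 1:1 2:1 17:1 34:1  a_34=4

a_34 = 4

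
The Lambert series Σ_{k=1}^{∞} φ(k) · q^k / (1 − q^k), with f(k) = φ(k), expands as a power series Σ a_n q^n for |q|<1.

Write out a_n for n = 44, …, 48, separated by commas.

n=44: 44·1 22·2 11·4 4·11 2·22 1·44  φ→[20+10+10+2+1+1]=44
q^45  k|45↦φ(k): 1:1 3:2 5:4 9:6 15:8 45:24  a_45=45
[q^46] φ(1)=1,φ(2)=1,φ(23)=22,φ(46)=22 ⇒ 46
d|47:{47,1}  Σφ=46+1=47
q^48  k|48↦φ(k): 48:16 24:8 16:8 12:4 8:4 6:2 4:2 3:2 2:1 1:1  a_48=48

44, 45, 46, 47, 48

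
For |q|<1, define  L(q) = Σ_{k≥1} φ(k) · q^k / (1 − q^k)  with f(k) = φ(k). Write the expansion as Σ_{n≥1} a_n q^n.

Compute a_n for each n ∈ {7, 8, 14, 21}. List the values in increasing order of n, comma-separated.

[q^7] φ(1)=1,φ(7)=6 ⇒ 7
[q^8] φ(1)=1,φ(2)=1,φ(4)=2,φ(8)=4 ⇒ 8
q^14  k|14↦φ(k): 1:1 2:1 7:6 14:6  a_14=14
d|21:{21,7,3,1}  Σφ=12+6+2+1=21

7, 8, 14, 21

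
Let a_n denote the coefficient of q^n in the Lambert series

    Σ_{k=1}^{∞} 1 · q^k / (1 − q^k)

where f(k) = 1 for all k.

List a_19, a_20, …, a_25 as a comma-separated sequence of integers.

n=19: 1·19 19·1  f→[1+1]=2
q^20  k|20↦f(k): 20:1 10:1 5:1 4:1 2:1 1:1  a_20=6
q^21  k|21↦f(k): 1:1 3:1 7:1 21:1  a_21=4
d|22:{22,11,2,1}  Σf=1+1+1+1=4
q^23  k|23↦f(k): 23:1 1:1  a_23=2
d|24:{24,12,8,6,4,3,2,1}  Σf=1+1+1+1+1+1+1+1=8
n=25: 1·25 5·5 25·1  f→[1+1+1]=3

2, 6, 4, 4, 2, 8, 3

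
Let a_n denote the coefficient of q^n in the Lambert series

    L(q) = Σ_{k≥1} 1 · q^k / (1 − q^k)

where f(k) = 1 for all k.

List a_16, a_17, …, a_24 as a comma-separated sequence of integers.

5, 2, 6, 2, 6, 4, 4, 2, 8

[q^16] f(1)=1,f(2)=1,f(4)=1,f(8)=1,f(16)=1 ⇒ 5
[q^17] f(1)=1,f(17)=1 ⇒ 2
[q^18] f(18)=1,f(9)=1,f(6)=1,f(3)=1,f(2)=1,f(1)=1 ⇒ 6
[q^19] f(1)=1,f(19)=1 ⇒ 2
n=20: 20·1 10·2 5·4 4·5 2·10 1·20  f→[1+1+1+1+1+1]=6
[q^21] f(21)=1,f(7)=1,f(3)=1,f(1)=1 ⇒ 4
n=22: 1·22 2·11 11·2 22·1  f→[1+1+1+1]=4
d|23:{23,1}  Σf=1+1=2
q^24  k|24↦f(k): 1:1 2:1 3:1 4:1 6:1 8:1 12:1 24:1  a_24=8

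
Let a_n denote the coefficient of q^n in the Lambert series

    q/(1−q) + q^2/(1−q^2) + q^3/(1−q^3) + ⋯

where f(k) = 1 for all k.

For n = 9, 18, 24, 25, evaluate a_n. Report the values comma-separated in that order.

q^9  k|9↦f(k): 1:1 3:1 9:1  a_9=3
d|18:{18,9,6,3,2,1}  Σf=1+1+1+1+1+1=6
d|24:{24,12,8,6,4,3,2,1}  Σf=1+1+1+1+1+1+1+1=8
d|25:{25,5,1}  Σf=1+1+1=3

3, 6, 8, 3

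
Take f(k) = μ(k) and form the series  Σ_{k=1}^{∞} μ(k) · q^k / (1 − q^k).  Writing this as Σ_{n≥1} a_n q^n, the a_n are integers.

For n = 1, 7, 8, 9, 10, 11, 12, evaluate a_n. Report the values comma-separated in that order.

1, 0, 0, 0, 0, 0, 0

[q^1] μ(1)=1 ⇒ 1
[q^7] μ(7)=-1,μ(1)=1 ⇒ 0
n=8: 1·8 2·4 4·2 8·1  μ→[1+(-1)+0+0]=0
q^9  k|9↦μ(k): 9:0 3:-1 1:1  a_9=0
n=10: 1·10 2·5 5·2 10·1  μ→[1+(-1)+(-1)+1]=0
n=11: 11·1 1·11  μ→[(-1)+1]=0
[q^12] μ(12)=0,μ(6)=1,μ(4)=0,μ(3)=-1,μ(2)=-1,μ(1)=1 ⇒ 0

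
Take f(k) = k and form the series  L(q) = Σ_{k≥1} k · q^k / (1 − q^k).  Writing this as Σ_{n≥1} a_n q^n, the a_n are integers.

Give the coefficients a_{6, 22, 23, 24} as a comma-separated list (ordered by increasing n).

q^6  k|6↦f(k): 1:1 2:2 3:3 6:6  a_6=12
[q^22] f(1)=1,f(2)=2,f(11)=11,f(22)=22 ⇒ 36
d|23:{1,23}  Σf=1+23=24
n=24: 1·24 2·12 3·8 4·6 6·4 8·3 12·2 24·1  f→[1+2+3+4+6+8+12+24]=60

12, 36, 24, 60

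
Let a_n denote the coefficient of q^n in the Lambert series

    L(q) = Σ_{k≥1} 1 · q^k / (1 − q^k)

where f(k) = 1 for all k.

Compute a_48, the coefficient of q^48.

a_48 = 10

d|48:{48,24,16,12,8,6,4,3,2,1}  Σf=1+1+1+1+1+1+1+1+1+1=10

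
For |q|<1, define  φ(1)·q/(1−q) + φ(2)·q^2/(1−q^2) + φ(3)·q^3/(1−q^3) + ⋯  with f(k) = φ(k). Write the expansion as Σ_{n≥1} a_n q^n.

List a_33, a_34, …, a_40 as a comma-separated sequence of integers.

d|33:{1,3,11,33}  Σφ=1+2+10+20=33
d|34:{1,2,17,34}  Σφ=1+1+16+16=34
d|35:{35,7,5,1}  Σφ=24+6+4+1=35
d|36:{36,18,12,9,6,4,3,2,1}  Σφ=12+6+4+6+2+2+2+1+1=36
d|37:{37,1}  Σφ=36+1=37
[q^38] φ(38)=18,φ(19)=18,φ(2)=1,φ(1)=1 ⇒ 38
n=39: 39·1 13·3 3·13 1·39  φ→[24+12+2+1]=39
d|40:{40,20,10,8,5,4,2,1}  Σφ=16+8+4+4+4+2+1+1=40

33, 34, 35, 36, 37, 38, 39, 40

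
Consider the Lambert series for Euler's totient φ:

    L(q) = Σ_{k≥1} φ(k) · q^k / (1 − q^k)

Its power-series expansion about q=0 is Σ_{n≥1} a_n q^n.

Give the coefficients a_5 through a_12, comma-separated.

n=5: 1·5 5·1  φ→[1+4]=5
d|6:{6,3,2,1}  Σφ=2+2+1+1=6
q^7  k|7↦φ(k): 7:6 1:1  a_7=7
[q^8] φ(8)=4,φ(4)=2,φ(2)=1,φ(1)=1 ⇒ 8
[q^9] φ(1)=1,φ(3)=2,φ(9)=6 ⇒ 9
d|10:{10,5,2,1}  Σφ=4+4+1+1=10
d|11:{11,1}  Σφ=10+1=11
d|12:{1,2,3,4,6,12}  Σφ=1+1+2+2+2+4=12

5, 6, 7, 8, 9, 10, 11, 12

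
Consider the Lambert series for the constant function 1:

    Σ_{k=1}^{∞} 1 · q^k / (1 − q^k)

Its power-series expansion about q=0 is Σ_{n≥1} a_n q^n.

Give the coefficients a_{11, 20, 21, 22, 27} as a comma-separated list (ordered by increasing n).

2, 6, 4, 4, 4

n=11: 11·1 1·11  f→[1+1]=2
[q^20] f(1)=1,f(2)=1,f(4)=1,f(5)=1,f(10)=1,f(20)=1 ⇒ 6
d|21:{21,7,3,1}  Σf=1+1+1+1=4
[q^22] f(22)=1,f(11)=1,f(2)=1,f(1)=1 ⇒ 4
q^27  k|27↦f(k): 27:1 9:1 3:1 1:1  a_27=4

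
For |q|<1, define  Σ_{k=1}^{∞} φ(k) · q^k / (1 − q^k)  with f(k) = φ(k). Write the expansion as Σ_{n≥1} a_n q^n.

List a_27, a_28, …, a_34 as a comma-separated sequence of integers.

d|27:{1,3,9,27}  Σφ=1+2+6+18=27
n=28: 28·1 14·2 7·4 4·7 2·14 1·28  φ→[12+6+6+2+1+1]=28
q^29  k|29↦φ(k): 29:28 1:1  a_29=29
n=30: 30·1 15·2 10·3 6·5 5·6 3·10 2·15 1·30  φ→[8+8+4+2+4+2+1+1]=30
n=31: 1·31 31·1  φ→[1+30]=31
n=32: 32·1 16·2 8·4 4·8 2·16 1·32  φ→[16+8+4+2+1+1]=32
n=33: 33·1 11·3 3·11 1·33  φ→[20+10+2+1]=33
d|34:{34,17,2,1}  Σφ=16+16+1+1=34

27, 28, 29, 30, 31, 32, 33, 34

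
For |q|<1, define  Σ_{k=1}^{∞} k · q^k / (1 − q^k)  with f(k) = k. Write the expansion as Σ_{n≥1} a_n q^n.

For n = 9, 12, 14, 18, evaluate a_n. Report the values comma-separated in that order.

13, 28, 24, 39

q^9  k|9↦f(k): 9:9 3:3 1:1  a_9=13
d|12:{12,6,4,3,2,1}  Σf=12+6+4+3+2+1=28
[q^14] f(14)=14,f(7)=7,f(2)=2,f(1)=1 ⇒ 24
d|18:{18,9,6,3,2,1}  Σf=18+9+6+3+2+1=39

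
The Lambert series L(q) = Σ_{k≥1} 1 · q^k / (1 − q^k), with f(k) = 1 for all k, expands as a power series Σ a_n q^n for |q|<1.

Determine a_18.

a_18 = 6

n=18: 1·18 2·9 3·6 6·3 9·2 18·1  f→[1+1+1+1+1+1]=6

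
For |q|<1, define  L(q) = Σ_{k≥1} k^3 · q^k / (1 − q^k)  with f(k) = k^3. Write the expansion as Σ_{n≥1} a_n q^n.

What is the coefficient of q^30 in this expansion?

a_30 = 31752

[q^30] f(30)=27000,f(15)=3375,f(10)=1000,f(6)=216,f(5)=125,f(3)=27,f(2)=8,f(1)=1 ⇒ 31752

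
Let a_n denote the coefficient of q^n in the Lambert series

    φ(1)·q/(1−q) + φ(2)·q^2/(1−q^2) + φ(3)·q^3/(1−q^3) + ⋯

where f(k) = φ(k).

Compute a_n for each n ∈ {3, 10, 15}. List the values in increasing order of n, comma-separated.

n=3: 3·1 1·3  φ→[2+1]=3
d|10:{10,5,2,1}  Σφ=4+4+1+1=10
d|15:{1,3,5,15}  Σφ=1+2+4+8=15

3, 10, 15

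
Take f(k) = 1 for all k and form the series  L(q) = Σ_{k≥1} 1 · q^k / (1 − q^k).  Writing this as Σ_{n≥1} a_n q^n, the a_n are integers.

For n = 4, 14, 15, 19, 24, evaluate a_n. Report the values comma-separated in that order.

3, 4, 4, 2, 8

[q^4] f(1)=1,f(2)=1,f(4)=1 ⇒ 3
q^14  k|14↦f(k): 14:1 7:1 2:1 1:1  a_14=4
q^15  k|15↦f(k): 1:1 3:1 5:1 15:1  a_15=4
n=19: 1·19 19·1  f→[1+1]=2
d|24:{24,12,8,6,4,3,2,1}  Σf=1+1+1+1+1+1+1+1=8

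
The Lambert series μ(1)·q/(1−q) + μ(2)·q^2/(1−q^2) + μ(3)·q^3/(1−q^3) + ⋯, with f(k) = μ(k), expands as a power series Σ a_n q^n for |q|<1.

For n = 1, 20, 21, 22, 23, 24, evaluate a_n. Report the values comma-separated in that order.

1, 0, 0, 0, 0, 0

q^1  k|1↦μ(k): 1:1  a_1=1
q^20  k|20↦μ(k): 20:0 10:1 5:-1 4:0 2:-1 1:1  a_20=0
n=21: 1·21 3·7 7·3 21·1  μ→[1+(-1)+(-1)+1]=0
d|22:{1,2,11,22}  Σμ=1+(-1)+(-1)+1=0
q^23  k|23↦μ(k): 23:-1 1:1  a_23=0
n=24: 24·1 12·2 8·3 6·4 4·6 3·8 2·12 1·24  μ→[0+0+0+1+0+(-1)+(-1)+1]=0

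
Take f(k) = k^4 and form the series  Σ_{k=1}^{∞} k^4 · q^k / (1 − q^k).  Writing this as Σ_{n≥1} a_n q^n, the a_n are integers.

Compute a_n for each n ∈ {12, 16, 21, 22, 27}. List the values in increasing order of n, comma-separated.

[q^12] f(12)=20736,f(6)=1296,f(4)=256,f(3)=81,f(2)=16,f(1)=1 ⇒ 22386
[q^16] f(16)=65536,f(8)=4096,f(4)=256,f(2)=16,f(1)=1 ⇒ 69905
d|21:{21,7,3,1}  Σf=194481+2401+81+1=196964
d|22:{22,11,2,1}  Σf=234256+14641+16+1=248914
d|27:{27,9,3,1}  Σf=531441+6561+81+1=538084

22386, 69905, 196964, 248914, 538084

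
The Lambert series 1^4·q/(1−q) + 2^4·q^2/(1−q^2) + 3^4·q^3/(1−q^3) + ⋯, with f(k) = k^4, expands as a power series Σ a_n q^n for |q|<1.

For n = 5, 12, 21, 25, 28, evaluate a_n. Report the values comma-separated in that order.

626, 22386, 196964, 391251, 655746

q^5  k|5↦f(k): 1:1 5:625  a_5=626
d|12:{12,6,4,3,2,1}  Σf=20736+1296+256+81+16+1=22386
[q^21] f(21)=194481,f(7)=2401,f(3)=81,f(1)=1 ⇒ 196964
[q^25] f(25)=390625,f(5)=625,f(1)=1 ⇒ 391251
n=28: 1·28 2·14 4·7 7·4 14·2 28·1  f→[1+16+256+2401+38416+614656]=655746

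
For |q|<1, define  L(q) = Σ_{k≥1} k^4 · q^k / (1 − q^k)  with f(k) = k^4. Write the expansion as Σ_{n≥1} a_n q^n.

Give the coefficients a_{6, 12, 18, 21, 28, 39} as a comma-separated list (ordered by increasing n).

1394, 22386, 112931, 196964, 655746, 2342084

d|6:{1,2,3,6}  Σf=1+16+81+1296=1394
q^12  k|12↦f(k): 12:20736 6:1296 4:256 3:81 2:16 1:1  a_12=22386
q^18  k|18↦f(k): 18:104976 9:6561 6:1296 3:81 2:16 1:1  a_18=112931
[q^21] f(1)=1,f(3)=81,f(7)=2401,f(21)=194481 ⇒ 196964
n=28: 28·1 14·2 7·4 4·7 2·14 1·28  f→[614656+38416+2401+256+16+1]=655746
n=39: 1·39 3·13 13·3 39·1  f→[1+81+28561+2313441]=2342084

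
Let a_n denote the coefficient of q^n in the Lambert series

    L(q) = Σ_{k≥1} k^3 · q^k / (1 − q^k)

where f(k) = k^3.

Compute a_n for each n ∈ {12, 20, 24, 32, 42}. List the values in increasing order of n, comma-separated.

n=12: 12·1 6·2 4·3 3·4 2·6 1·12  f→[1728+216+64+27+8+1]=2044
q^20  k|20↦f(k): 20:8000 10:1000 5:125 4:64 2:8 1:1  a_20=9198
q^24  k|24↦f(k): 24:13824 12:1728 8:512 6:216 4:64 3:27 2:8 1:1  a_24=16380
q^32  k|32↦f(k): 1:1 2:8 4:64 8:512 16:4096 32:32768  a_32=37449
d|42:{42,21,14,7,6,3,2,1}  Σf=74088+9261+2744+343+216+27+8+1=86688

2044, 9198, 16380, 37449, 86688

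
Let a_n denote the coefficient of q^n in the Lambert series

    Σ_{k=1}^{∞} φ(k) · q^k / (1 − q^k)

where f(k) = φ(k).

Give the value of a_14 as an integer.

q^14  k|14↦φ(k): 14:6 7:6 2:1 1:1  a_14=14

a_14 = 14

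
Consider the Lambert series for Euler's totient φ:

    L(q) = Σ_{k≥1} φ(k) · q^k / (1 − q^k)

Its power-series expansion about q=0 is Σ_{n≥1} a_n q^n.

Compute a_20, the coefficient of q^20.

n=20: 20·1 10·2 5·4 4·5 2·10 1·20  φ→[8+4+4+2+1+1]=20

a_20 = 20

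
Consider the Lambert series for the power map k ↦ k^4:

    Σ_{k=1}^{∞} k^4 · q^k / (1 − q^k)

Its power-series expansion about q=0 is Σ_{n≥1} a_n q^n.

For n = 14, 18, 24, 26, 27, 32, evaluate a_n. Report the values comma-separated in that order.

40834, 112931, 358258, 485554, 538084, 1118481

q^14  k|14↦f(k): 14:38416 7:2401 2:16 1:1  a_14=40834
d|18:{18,9,6,3,2,1}  Σf=104976+6561+1296+81+16+1=112931
[q^24] f(1)=1,f(2)=16,f(3)=81,f(4)=256,f(6)=1296,f(8)=4096,f(12)=20736,f(24)=331776 ⇒ 358258
n=26: 26·1 13·2 2·13 1·26  f→[456976+28561+16+1]=485554
[q^27] f(1)=1,f(3)=81,f(9)=6561,f(27)=531441 ⇒ 538084
d|32:{1,2,4,8,16,32}  Σf=1+16+256+4096+65536+1048576=1118481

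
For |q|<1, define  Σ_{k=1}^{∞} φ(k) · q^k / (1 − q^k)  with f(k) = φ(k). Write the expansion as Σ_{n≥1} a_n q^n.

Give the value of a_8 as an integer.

q^8  k|8↦φ(k): 1:1 2:1 4:2 8:4  a_8=8

a_8 = 8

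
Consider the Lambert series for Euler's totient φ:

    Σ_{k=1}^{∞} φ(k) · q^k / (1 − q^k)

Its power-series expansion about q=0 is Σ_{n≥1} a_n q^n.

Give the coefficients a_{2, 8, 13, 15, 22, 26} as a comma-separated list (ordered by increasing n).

[q^2] φ(1)=1,φ(2)=1 ⇒ 2
[q^8] φ(1)=1,φ(2)=1,φ(4)=2,φ(8)=4 ⇒ 8
q^13  k|13↦φ(k): 13:12 1:1  a_13=13
[q^15] φ(1)=1,φ(3)=2,φ(5)=4,φ(15)=8 ⇒ 15
d|22:{22,11,2,1}  Σφ=10+10+1+1=22
d|26:{26,13,2,1}  Σφ=12+12+1+1=26

2, 8, 13, 15, 22, 26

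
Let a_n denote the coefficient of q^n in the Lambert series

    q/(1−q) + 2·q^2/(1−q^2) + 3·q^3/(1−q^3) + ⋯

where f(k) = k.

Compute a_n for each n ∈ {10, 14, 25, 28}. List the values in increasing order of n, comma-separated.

18, 24, 31, 56

[q^10] f(1)=1,f(2)=2,f(5)=5,f(10)=10 ⇒ 18
[q^14] f(1)=1,f(2)=2,f(7)=7,f(14)=14 ⇒ 24
d|25:{1,5,25}  Σf=1+5+25=31
q^28  k|28↦f(k): 1:1 2:2 4:4 7:7 14:14 28:28  a_28=56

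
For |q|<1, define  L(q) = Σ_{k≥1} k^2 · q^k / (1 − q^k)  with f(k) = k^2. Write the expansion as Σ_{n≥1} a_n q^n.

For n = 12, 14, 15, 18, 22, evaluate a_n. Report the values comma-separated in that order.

210, 250, 260, 455, 610

d|12:{1,2,3,4,6,12}  Σf=1+4+9+16+36+144=210
d|14:{1,2,7,14}  Σf=1+4+49+196=250
[q^15] f(15)=225,f(5)=25,f(3)=9,f(1)=1 ⇒ 260
[q^18] f(1)=1,f(2)=4,f(3)=9,f(6)=36,f(9)=81,f(18)=324 ⇒ 455
q^22  k|22↦f(k): 1:1 2:4 11:121 22:484  a_22=610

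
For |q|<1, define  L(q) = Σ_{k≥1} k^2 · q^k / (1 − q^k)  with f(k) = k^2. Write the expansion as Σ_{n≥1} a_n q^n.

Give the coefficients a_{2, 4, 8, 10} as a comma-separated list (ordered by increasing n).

5, 21, 85, 130

[q^2] f(2)=4,f(1)=1 ⇒ 5
d|4:{1,2,4}  Σf=1+4+16=21
n=8: 1·8 2·4 4·2 8·1  f→[1+4+16+64]=85
[q^10] f(1)=1,f(2)=4,f(5)=25,f(10)=100 ⇒ 130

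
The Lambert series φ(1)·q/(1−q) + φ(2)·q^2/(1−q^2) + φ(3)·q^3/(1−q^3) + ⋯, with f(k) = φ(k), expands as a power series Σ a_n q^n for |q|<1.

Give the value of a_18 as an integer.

q^18  k|18↦φ(k): 18:6 9:6 6:2 3:2 2:1 1:1  a_18=18

a_18 = 18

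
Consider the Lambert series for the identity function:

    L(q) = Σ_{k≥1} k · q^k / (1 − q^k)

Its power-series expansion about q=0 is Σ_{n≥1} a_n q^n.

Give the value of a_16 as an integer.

d|16:{16,8,4,2,1}  Σf=16+8+4+2+1=31

a_16 = 31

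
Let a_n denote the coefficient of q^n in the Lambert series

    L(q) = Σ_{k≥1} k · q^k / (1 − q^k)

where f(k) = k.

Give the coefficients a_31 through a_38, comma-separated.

n=31: 31·1 1·31  f→[31+1]=32
q^32  k|32↦f(k): 1:1 2:2 4:4 8:8 16:16 32:32  a_32=63
n=33: 33·1 11·3 3·11 1·33  f→[33+11+3+1]=48
q^34  k|34↦f(k): 34:34 17:17 2:2 1:1  a_34=54
[q^35] f(35)=35,f(7)=7,f(5)=5,f(1)=1 ⇒ 48
[q^36] f(36)=36,f(18)=18,f(12)=12,f(9)=9,f(6)=6,f(4)=4,f(3)=3,f(2)=2,f(1)=1 ⇒ 91
n=37: 1·37 37·1  f→[1+37]=38
q^38  k|38↦f(k): 38:38 19:19 2:2 1:1  a_38=60

32, 63, 48, 54, 48, 91, 38, 60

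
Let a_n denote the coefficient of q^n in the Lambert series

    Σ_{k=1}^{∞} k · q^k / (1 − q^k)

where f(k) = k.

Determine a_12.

a_12 = 28

n=12: 1·12 2·6 3·4 4·3 6·2 12·1  f→[1+2+3+4+6+12]=28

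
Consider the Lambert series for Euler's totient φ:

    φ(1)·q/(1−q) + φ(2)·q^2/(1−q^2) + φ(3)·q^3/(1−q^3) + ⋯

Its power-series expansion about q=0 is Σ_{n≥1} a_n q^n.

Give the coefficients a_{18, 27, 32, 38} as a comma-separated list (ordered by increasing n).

n=18: 18·1 9·2 6·3 3·6 2·9 1·18  φ→[6+6+2+2+1+1]=18
d|27:{27,9,3,1}  Σφ=18+6+2+1=27
q^32  k|32↦φ(k): 1:1 2:1 4:2 8:4 16:8 32:16  a_32=32
n=38: 38·1 19·2 2·19 1·38  φ→[18+18+1+1]=38

18, 27, 32, 38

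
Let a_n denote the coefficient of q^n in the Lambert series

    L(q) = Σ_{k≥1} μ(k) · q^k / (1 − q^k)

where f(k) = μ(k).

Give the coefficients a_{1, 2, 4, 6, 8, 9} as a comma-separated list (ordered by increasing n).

1, 0, 0, 0, 0, 0

n=1: 1·1  μ→[1]=1
q^2  k|2↦μ(k): 1:1 2:-1  a_2=0
[q^4] μ(1)=1,μ(2)=-1,μ(4)=0 ⇒ 0
q^6  k|6↦μ(k): 6:1 3:-1 2:-1 1:1  a_6=0
n=8: 1·8 2·4 4·2 8·1  μ→[1+(-1)+0+0]=0
d|9:{1,3,9}  Σμ=1+(-1)+0=0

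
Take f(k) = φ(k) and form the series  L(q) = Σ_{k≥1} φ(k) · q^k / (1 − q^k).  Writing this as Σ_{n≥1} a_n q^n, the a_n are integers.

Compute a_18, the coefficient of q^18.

q^18  k|18↦φ(k): 18:6 9:6 6:2 3:2 2:1 1:1  a_18=18

a_18 = 18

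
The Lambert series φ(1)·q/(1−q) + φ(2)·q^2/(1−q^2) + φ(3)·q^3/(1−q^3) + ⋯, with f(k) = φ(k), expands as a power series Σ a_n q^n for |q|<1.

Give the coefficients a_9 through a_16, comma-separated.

[q^9] φ(9)=6,φ(3)=2,φ(1)=1 ⇒ 9
d|10:{1,2,5,10}  Σφ=1+1+4+4=10
q^11  k|11↦φ(k): 1:1 11:10  a_11=11
[q^12] φ(1)=1,φ(2)=1,φ(3)=2,φ(4)=2,φ(6)=2,φ(12)=4 ⇒ 12
n=13: 13·1 1·13  φ→[12+1]=13
[q^14] φ(1)=1,φ(2)=1,φ(7)=6,φ(14)=6 ⇒ 14
q^15  k|15↦φ(k): 1:1 3:2 5:4 15:8  a_15=15
[q^16] φ(16)=8,φ(8)=4,φ(4)=2,φ(2)=1,φ(1)=1 ⇒ 16

9, 10, 11, 12, 13, 14, 15, 16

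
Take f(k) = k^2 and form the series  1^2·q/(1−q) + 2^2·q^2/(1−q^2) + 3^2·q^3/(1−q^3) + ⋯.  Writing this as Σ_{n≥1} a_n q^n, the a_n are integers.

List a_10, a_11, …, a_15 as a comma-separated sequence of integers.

130, 122, 210, 170, 250, 260

q^10  k|10↦f(k): 10:100 5:25 2:4 1:1  a_10=130
d|11:{11,1}  Σf=121+1=122
n=12: 12·1 6·2 4·3 3·4 2·6 1·12  f→[144+36+16+9+4+1]=210
d|13:{13,1}  Σf=169+1=170
[q^14] f(1)=1,f(2)=4,f(7)=49,f(14)=196 ⇒ 250
n=15: 1·15 3·5 5·3 15·1  f→[1+9+25+225]=260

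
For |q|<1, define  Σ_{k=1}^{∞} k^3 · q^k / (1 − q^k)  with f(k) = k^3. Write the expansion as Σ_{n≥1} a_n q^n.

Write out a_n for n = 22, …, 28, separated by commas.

q^22  k|22↦f(k): 1:1 2:8 11:1331 22:10648  a_22=11988
d|23:{1,23}  Σf=1+12167=12168
n=24: 24·1 12·2 8·3 6·4 4·6 3·8 2·12 1·24  f→[13824+1728+512+216+64+27+8+1]=16380
[q^25] f(25)=15625,f(5)=125,f(1)=1 ⇒ 15751
q^26  k|26↦f(k): 26:17576 13:2197 2:8 1:1  a_26=19782
q^27  k|27↦f(k): 1:1 3:27 9:729 27:19683  a_27=20440
q^28  k|28↦f(k): 1:1 2:8 4:64 7:343 14:2744 28:21952  a_28=25112

11988, 12168, 16380, 15751, 19782, 20440, 25112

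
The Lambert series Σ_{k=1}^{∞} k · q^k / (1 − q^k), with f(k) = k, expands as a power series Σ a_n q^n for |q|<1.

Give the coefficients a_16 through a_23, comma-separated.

31, 18, 39, 20, 42, 32, 36, 24

n=16: 16·1 8·2 4·4 2·8 1·16  f→[16+8+4+2+1]=31
q^17  k|17↦f(k): 17:17 1:1  a_17=18
[q^18] f(18)=18,f(9)=9,f(6)=6,f(3)=3,f(2)=2,f(1)=1 ⇒ 39
d|19:{19,1}  Σf=19+1=20
n=20: 1·20 2·10 4·5 5·4 10·2 20·1  f→[1+2+4+5+10+20]=42
n=21: 1·21 3·7 7·3 21·1  f→[1+3+7+21]=32
d|22:{22,11,2,1}  Σf=22+11+2+1=36
d|23:{1,23}  Σf=1+23=24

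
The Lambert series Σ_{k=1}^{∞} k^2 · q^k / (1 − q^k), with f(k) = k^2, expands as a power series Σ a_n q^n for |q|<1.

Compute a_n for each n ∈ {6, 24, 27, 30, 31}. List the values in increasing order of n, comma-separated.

n=6: 6·1 3·2 2·3 1·6  f→[36+9+4+1]=50
q^24  k|24↦f(k): 1:1 2:4 3:9 4:16 6:36 8:64 12:144 24:576  a_24=850
n=27: 1·27 3·9 9·3 27·1  f→[1+9+81+729]=820
d|30:{1,2,3,5,6,10,15,30}  Σf=1+4+9+25+36+100+225+900=1300
n=31: 1·31 31·1  f→[1+961]=962

50, 850, 820, 1300, 962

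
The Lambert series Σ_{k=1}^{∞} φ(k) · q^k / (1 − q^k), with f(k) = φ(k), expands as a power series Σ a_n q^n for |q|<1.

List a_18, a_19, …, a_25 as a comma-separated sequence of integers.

d|18:{1,2,3,6,9,18}  Σφ=1+1+2+2+6+6=18
[q^19] φ(19)=18,φ(1)=1 ⇒ 19
q^20  k|20↦φ(k): 1:1 2:1 4:2 5:4 10:4 20:8  a_20=20
n=21: 1·21 3·7 7·3 21·1  φ→[1+2+6+12]=21
d|22:{22,11,2,1}  Σφ=10+10+1+1=22
q^23  k|23↦φ(k): 23:22 1:1  a_23=23
n=24: 24·1 12·2 8·3 6·4 4·6 3·8 2·12 1·24  φ→[8+4+4+2+2+2+1+1]=24
[q^25] φ(1)=1,φ(5)=4,φ(25)=20 ⇒ 25

18, 19, 20, 21, 22, 23, 24, 25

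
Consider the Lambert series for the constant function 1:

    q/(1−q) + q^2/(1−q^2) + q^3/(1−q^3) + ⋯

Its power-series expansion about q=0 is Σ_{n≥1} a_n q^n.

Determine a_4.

a_4 = 3

n=4: 1·4 2·2 4·1  f→[1+1+1]=3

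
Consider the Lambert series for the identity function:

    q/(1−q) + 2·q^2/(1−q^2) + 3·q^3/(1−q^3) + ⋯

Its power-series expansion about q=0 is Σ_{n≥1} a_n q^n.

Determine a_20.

a_20 = 42

n=20: 20·1 10·2 5·4 4·5 2·10 1·20  f→[20+10+5+4+2+1]=42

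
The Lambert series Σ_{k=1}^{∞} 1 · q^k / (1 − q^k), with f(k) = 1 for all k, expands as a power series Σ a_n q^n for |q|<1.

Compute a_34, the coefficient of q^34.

a_34 = 4

n=34: 34·1 17·2 2·17 1·34  f→[1+1+1+1]=4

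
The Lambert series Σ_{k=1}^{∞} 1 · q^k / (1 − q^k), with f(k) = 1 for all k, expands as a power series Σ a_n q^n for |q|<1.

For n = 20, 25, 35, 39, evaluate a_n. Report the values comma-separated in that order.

6, 3, 4, 4

q^20  k|20↦f(k): 1:1 2:1 4:1 5:1 10:1 20:1  a_20=6
n=25: 25·1 5·5 1·25  f→[1+1+1]=3
n=35: 1·35 5·7 7·5 35·1  f→[1+1+1+1]=4
n=39: 39·1 13·3 3·13 1·39  f→[1+1+1+1]=4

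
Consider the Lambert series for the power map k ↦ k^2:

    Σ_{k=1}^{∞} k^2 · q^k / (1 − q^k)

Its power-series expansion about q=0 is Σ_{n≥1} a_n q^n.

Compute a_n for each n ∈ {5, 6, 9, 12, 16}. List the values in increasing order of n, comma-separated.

26, 50, 91, 210, 341

d|5:{1,5}  Σf=1+25=26
q^6  k|6↦f(k): 6:36 3:9 2:4 1:1  a_6=50
n=9: 1·9 3·3 9·1  f→[1+9+81]=91
q^12  k|12↦f(k): 1:1 2:4 3:9 4:16 6:36 12:144  a_12=210
n=16: 16·1 8·2 4·4 2·8 1·16  f→[256+64+16+4+1]=341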